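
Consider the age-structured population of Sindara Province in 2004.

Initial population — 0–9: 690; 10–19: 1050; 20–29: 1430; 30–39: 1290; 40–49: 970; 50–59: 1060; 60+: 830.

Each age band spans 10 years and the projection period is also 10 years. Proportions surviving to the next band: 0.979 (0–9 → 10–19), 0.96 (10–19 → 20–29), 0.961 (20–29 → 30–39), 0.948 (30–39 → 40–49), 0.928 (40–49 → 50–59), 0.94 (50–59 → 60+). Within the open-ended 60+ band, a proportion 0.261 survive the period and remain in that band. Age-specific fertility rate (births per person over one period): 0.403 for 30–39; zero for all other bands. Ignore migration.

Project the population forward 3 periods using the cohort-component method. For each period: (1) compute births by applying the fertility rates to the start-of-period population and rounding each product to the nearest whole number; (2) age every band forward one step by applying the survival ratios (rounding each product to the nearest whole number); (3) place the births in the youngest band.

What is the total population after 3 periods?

5545

After projecting period 1:
Births: 1290 × 0.403 = 520
10–19: 690 × 0.979 = 676
20–29: 1050 × 0.96 = 1008
30–39: 1430 × 0.961 = 1374
40–49: 1290 × 0.948 = 1223
50–59: 970 × 0.928 = 900
60+: 1060 × 0.94 + 830 × 0.261 = 996 + 217 = 1213
Giving 520 / 676 / 1008 / 1374 / 1223 / 900 / 1213.
After projecting period 2:
Births: 1374 × 0.403 = 554
10–19: 520 × 0.979 = 509
20–29: 676 × 0.96 = 649
30–39: 1008 × 0.961 = 969
40–49: 1374 × 0.948 = 1303
50–59: 1223 × 0.928 = 1135
60+: 900 × 0.94 + 1213 × 0.261 = 846 + 317 = 1163
Giving 554 / 509 / 649 / 969 / 1303 / 1135 / 1163.
After projecting period 3:
Births: 969 × 0.403 = 391
10–19: 554 × 0.979 = 542
20–29: 509 × 0.96 = 489
30–39: 649 × 0.961 = 624
40–49: 969 × 0.948 = 919
50–59: 1303 × 0.928 = 1209
60+: 1135 × 0.94 + 1163 × 0.261 = 1067 + 304 = 1371
Giving 391 / 542 / 489 / 624 / 919 / 1209 / 1371.
Total after period 3: 391 + 542 + 489 + 624 + 919 + 1209 + 1371 = 5545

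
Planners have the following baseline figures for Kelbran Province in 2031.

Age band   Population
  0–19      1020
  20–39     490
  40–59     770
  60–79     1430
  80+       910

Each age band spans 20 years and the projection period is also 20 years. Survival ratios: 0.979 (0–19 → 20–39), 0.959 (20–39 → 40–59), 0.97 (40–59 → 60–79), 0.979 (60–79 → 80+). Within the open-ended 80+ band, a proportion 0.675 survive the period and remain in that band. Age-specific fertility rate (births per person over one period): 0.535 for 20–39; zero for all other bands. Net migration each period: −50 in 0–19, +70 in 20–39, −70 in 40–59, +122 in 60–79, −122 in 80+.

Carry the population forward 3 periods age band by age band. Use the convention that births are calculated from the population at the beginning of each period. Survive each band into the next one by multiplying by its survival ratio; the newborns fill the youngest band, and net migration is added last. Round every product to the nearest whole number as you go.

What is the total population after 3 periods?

Period 1:
Births: 490 × 0.535 = 262
20–39: 1020 × 0.979 = 999
40–59: 490 × 0.959 = 470
60–79: 770 × 0.97 = 747
80+: 1430 × 0.979 + 910 × 0.675 = 1400 + 614 = 2014
Net migration: 0–19 − 50 → 212; 20–39 + 70 → 1069; 40–59 − 70 → 400; 60–79 + 122 → 869; 80+ − 122 → 1892
End of period: [212, 1069, 400, 869, 1892]
Period 2:
Births: 1069 × 0.535 = 572
20–39: 212 × 0.979 = 208
40–59: 1069 × 0.959 = 1025
60–79: 400 × 0.97 = 388
80+: 869 × 0.979 + 1892 × 0.675 = 851 + 1277 = 2128
Net migration: 0–19 − 50 → 522; 20–39 + 70 → 278; 40–59 − 70 → 955; 60–79 + 122 → 510; 80+ − 122 → 2006
End of period: [522, 278, 955, 510, 2006]
Period 3:
Births: 278 × 0.535 = 149
20–39: 522 × 0.979 = 511
40–59: 278 × 0.959 = 267
60–79: 955 × 0.97 = 926
80+: 510 × 0.979 + 2006 × 0.675 = 499 + 1354 = 1853
Net migration: 0–19 − 50 → 99; 20–39 + 70 → 581; 40–59 − 70 → 197; 60–79 + 122 → 1048; 80+ − 122 → 1731
End of period: [99, 581, 197, 1048, 1731]
Total after period 3: 99 + 581 + 197 + 1048 + 1731 = 3656

3656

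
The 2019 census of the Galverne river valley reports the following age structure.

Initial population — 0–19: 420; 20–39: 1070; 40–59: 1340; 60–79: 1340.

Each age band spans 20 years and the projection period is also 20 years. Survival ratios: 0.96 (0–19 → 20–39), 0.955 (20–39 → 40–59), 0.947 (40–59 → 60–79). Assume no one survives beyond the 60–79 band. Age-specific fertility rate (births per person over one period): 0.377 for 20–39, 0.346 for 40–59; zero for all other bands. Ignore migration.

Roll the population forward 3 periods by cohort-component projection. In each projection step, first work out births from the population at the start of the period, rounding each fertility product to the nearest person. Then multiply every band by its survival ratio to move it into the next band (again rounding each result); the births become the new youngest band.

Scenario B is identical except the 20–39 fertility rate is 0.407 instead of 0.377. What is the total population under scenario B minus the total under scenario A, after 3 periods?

77

Let group 1 be 0–19 through group 4 = 60–79.
After projecting period 1:
Births: 1070 × 0.377 = 403 ; 1340 × 0.346 = 464 → 867
Group 2: 420 × 0.96 = 403
Group 3: 1070 × 0.955 = 1022
Group 4: 1340 × 0.947 = 1269
Population now: 0–19=867, 20–39=403, 40–59=1022, 60–79=1269
After projecting period 2:
Births: 403 × 0.377 = 152 ; 1022 × 0.346 = 354 → 506
Group 2: 867 × 0.96 = 832
Group 3: 403 × 0.955 = 385
Group 4: 1022 × 0.947 = 968
Population now: 0–19=506, 20–39=832, 40–59=385, 60–79=968
After projecting period 3:
Births: 832 × 0.377 = 314 ; 385 × 0.346 = 133 → 447
Group 2: 506 × 0.96 = 486
Group 3: 832 × 0.955 = 795
Group 4: 385 × 0.947 = 365
Population now: 0–19=447, 20–39=486, 40–59=795, 60–79=365
Scenario A total after 3 periods: 2093
Scenario B projection —
After projecting period 1:
Births: 1070 × 0.407 = 435 ; 1340 × 0.346 = 464 → 899
Group 2: 420 × 0.96 = 403
Group 3: 1070 × 0.955 = 1022
Group 4: 1340 × 0.947 = 1269
Population now: 0–19=899, 20–39=403, 40–59=1022, 60–79=1269
After projecting period 2:
Births: 403 × 0.407 = 164 ; 1022 × 0.346 = 354 → 518
Group 2: 899 × 0.96 = 863
Group 3: 403 × 0.955 = 385
Group 4: 1022 × 0.947 = 968
Population now: 0–19=518, 20–39=863, 40–59=385, 60–79=968
After projecting period 3:
Births: 863 × 0.407 = 351 ; 385 × 0.346 = 133 → 484
Group 2: 518 × 0.96 = 497
Group 3: 863 × 0.955 = 824
Group 4: 385 × 0.947 = 365
Population now: 0–19=484, 20–39=497, 40–59=824, 60–79=365
Scenario B total after 3 periods: 2170
Difference B − A = 2170 − 2093 = 77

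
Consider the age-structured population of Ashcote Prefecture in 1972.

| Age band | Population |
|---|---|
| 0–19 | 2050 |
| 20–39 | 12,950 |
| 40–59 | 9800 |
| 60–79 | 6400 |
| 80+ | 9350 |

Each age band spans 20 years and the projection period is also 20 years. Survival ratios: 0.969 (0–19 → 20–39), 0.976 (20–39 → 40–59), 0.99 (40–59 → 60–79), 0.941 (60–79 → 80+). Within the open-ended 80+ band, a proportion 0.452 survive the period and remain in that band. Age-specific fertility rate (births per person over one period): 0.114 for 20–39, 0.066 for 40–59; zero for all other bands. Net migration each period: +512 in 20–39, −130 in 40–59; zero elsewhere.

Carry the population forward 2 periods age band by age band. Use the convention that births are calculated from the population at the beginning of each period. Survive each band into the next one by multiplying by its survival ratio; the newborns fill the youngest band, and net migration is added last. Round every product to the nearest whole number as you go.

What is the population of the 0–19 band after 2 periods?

1111

— Period 1 —
Births: 12950 * 0.114 = 1476  |  9800 * 0.066 = 647 ⇒ total 2123
20–39: 2050 * 0.969 = 1986
40–59: 12950 * 0.976 = 12639
60–79: 9800 * 0.99 = 9702
80+: 6400 * 0.941 + 9350 * 0.452 = 6022 + 4226 = 10248
Net migration: 20–39 + 512 → 2498; 40–59 − 130 → 12509
Population now: 0–19=2123, 20–39=2498, 40–59=12509, 60–79=9702, 80+=10248
— Period 2 —
Births: 2498 * 0.114 = 285  |  12509 * 0.066 = 826 ⇒ total 1111
20–39: 2123 * 0.969 = 2057
40–59: 2498 * 0.976 = 2438
60–79: 12509 * 0.99 = 12384
80+: 9702 * 0.941 + 10248 * 0.452 = 9130 + 4632 = 13762
Net migration: 20–39 + 512 → 2569; 40–59 − 130 → 2308
Population now: 0–19=1111, 20–39=2569, 40–59=2308, 60–79=12384, 80+=13762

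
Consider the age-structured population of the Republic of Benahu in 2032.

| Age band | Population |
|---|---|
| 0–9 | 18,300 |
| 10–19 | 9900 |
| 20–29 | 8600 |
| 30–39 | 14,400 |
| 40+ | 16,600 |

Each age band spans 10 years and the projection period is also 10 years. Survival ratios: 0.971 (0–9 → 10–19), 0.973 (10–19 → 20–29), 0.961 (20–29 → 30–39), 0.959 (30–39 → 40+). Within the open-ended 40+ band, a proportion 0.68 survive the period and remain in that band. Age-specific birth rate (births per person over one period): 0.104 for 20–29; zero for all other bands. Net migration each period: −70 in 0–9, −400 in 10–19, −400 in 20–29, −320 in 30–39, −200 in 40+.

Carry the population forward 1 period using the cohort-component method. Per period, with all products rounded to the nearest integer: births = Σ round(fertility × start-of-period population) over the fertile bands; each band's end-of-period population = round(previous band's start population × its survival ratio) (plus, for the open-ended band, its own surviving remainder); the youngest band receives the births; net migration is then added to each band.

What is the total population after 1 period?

[period 1]
Births: 8600 × 0.104 = 894
10–19: 18300 × 0.971 = 17769
20–29: 9900 × 0.973 = 9633
30–39: 8600 × 0.961 = 8265
40+: 14400 × 0.959 + 16600 × 0.68 = 13810 + 11288 = 25098
Net migration: 0–9 − 70 → 824; 10–19 − 400 → 17369; 20–29 − 400 → 9233; 30–39 − 320 → 7945; 40+ − 200 → 24898
Giving 824 / 17369 / 9233 / 7945 / 24898.
Total after period 1: 824 + 17369 + 9233 + 7945 + 24898 = 60269

60269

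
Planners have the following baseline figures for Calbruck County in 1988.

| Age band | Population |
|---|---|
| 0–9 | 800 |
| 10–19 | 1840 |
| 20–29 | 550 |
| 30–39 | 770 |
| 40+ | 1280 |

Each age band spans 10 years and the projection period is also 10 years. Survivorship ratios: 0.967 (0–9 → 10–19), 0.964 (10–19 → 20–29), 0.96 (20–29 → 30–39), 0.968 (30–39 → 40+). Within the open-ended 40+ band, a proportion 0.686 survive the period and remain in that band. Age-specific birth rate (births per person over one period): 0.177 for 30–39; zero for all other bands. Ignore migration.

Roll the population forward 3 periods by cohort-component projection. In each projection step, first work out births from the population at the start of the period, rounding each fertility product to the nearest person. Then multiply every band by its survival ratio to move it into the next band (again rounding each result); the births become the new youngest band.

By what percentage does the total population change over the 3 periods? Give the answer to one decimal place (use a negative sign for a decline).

-23.7

— Period 1 —
Births: 770 × 0.177 = 136
10–19: 800 × 0.967 = 774
20–29: 1840 × 0.964 = 1774
30–39: 550 × 0.96 = 528
40+: 770 × 0.968 + 1280 × 0.686 = 745 + 878 = 1623
Population now: 0–9=136, 10–19=774, 20–29=1774, 30–39=528, 40+=1623
— Period 2 —
Births: 528 × 0.177 = 93
10–19: 136 × 0.967 = 132
20–29: 774 × 0.964 = 746
30–39: 1774 × 0.96 = 1703
40+: 528 × 0.968 + 1623 × 0.686 = 511 + 1113 = 1624
Population now: 0–9=93, 10–19=132, 20–29=746, 30–39=1703, 40+=1624
— Period 3 —
Births: 1703 × 0.177 = 301
10–19: 93 × 0.967 = 90
20–29: 132 × 0.964 = 127
30–39: 746 × 0.96 = 716
40+: 1703 × 0.968 + 1624 × 0.686 = 1649 + 1114 = 2763
Population now: 0–9=301, 10–19=90, 20–29=127, 30–39=716, 40+=2763
Total: 5240 → 3997; change = -1243; percentage change = -23.7%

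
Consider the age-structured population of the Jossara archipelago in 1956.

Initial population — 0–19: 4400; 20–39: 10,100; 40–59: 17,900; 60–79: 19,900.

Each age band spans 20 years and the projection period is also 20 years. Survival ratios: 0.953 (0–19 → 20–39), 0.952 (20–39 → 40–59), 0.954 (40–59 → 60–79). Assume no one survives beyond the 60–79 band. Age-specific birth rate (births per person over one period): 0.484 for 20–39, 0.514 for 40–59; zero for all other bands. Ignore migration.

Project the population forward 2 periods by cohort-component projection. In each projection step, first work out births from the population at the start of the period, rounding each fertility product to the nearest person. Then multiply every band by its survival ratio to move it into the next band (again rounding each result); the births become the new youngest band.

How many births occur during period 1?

14089

Call the groups 1 to 4, youngest first.
After projecting period 1:
Births: 10100 × 0.484 = 4888  |  17900 × 0.514 = 9201 ⇒ total 14089
Group 2: 4400 × 0.953 = 4193
Group 3: 10100 × 0.952 = 9615
Group 4: 17900 × 0.954 = 17077
Giving 14089 / 4193 / 9615 / 17077.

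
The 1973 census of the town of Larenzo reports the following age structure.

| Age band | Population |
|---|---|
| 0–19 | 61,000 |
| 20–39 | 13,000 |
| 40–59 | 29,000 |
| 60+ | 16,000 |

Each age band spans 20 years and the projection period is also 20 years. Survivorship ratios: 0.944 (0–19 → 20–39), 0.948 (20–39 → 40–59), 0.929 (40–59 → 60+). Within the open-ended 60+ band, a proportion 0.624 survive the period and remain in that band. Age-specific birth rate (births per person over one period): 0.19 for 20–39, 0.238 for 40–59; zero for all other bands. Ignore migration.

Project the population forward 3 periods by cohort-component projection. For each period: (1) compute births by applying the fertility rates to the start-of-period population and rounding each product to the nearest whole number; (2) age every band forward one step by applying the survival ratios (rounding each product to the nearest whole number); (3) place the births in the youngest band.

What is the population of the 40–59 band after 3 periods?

8387

Let group 1 be 0–19 through group 4 = 60+.
After projecting period 1:
Births: 13000 × 0.19 = 2470  |  29000 × 0.238 = 6902 — total 9372
Group 2: 61000 × 0.944 = 57584
Group 3: 13000 × 0.948 = 12324
Group 4: 29000 × 0.929 + 16000 × 0.624 = 26941 + 9984 = 36925
Population now: 0–19=9372, 20–39=57584, 40–59=12324, 60+=36925
After projecting period 2:
Births: 57584 × 0.19 = 10941  |  12324 × 0.238 = 2933 — total 13874
Group 2: 9372 × 0.944 = 8847
Group 3: 57584 × 0.948 = 54590
Group 4: 12324 × 0.929 + 36925 × 0.624 = 11449 + 23041 = 34490
Population now: 0–19=13874, 20–39=8847, 40–59=54590, 60+=34490
After projecting period 3:
Births: 8847 × 0.19 = 1681  |  54590 × 0.238 = 12992 — total 14673
Group 2: 13874 × 0.944 = 13097
Group 3: 8847 × 0.948 = 8387
Group 4: 54590 × 0.929 + 34490 × 0.624 = 50714 + 21522 = 72236
Population now: 0–19=14673, 20–39=13097, 40–59=8387, 60+=72236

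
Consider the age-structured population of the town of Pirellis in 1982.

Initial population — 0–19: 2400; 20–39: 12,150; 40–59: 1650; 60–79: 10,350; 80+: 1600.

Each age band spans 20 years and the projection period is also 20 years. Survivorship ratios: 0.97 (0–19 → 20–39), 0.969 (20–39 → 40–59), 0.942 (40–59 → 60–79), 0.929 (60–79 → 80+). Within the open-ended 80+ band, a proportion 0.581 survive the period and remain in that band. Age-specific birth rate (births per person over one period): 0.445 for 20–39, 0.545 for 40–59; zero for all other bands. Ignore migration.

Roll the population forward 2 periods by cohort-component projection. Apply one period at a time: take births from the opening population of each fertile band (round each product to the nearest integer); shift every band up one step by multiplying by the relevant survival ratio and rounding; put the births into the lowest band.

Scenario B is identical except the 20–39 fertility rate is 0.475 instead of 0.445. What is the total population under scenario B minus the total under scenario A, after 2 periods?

Let band 1 be 0–19 through band 5 = 80+.
Period 1.
Births: 12150 * 0.445 = 5407, 1650 * 0.545 = 899 → total 6306
Band 2: 2400 * 0.97 = 2328
Band 3: 12150 * 0.969 = 11773
Band 4: 1650 * 0.942 = 1554
Band 5: 10350 * 0.929 + 1600 * 0.581 = 9615 + 930 = 10545
→ [6306, 2328, 11773, 1554, 10545]
Period 2.
Births: 2328 * 0.445 = 1036, 11773 * 0.545 = 6416 → total 7452
Band 2: 6306 * 0.97 = 6117
Band 3: 2328 * 0.969 = 2256
Band 4: 11773 * 0.942 = 11090
Band 5: 1554 * 0.929 + 10545 * 0.581 = 1444 + 6127 = 7571
→ [7452, 6117, 2256, 11090, 7571]
Scenario A total after 2 periods: 34486
Scenario B projection —
Period 1.
Births: 12150 * 0.475 = 5771, 1650 * 0.545 = 899 → total 6670
Band 2: 2400 * 0.97 = 2328
Band 3: 12150 * 0.969 = 11773
Band 4: 1650 * 0.942 = 1554
Band 5: 10350 * 0.929 + 1600 * 0.581 = 9615 + 930 = 10545
→ [6670, 2328, 11773, 1554, 10545]
Period 2.
Births: 2328 * 0.475 = 1106, 11773 * 0.545 = 6416 → total 7522
Band 2: 6670 * 0.97 = 6470
Band 3: 2328 * 0.969 = 2256
Band 4: 11773 * 0.942 = 11090
Band 5: 1554 * 0.929 + 10545 * 0.581 = 1444 + 6127 = 7571
→ [7522, 6470, 2256, 11090, 7571]
Scenario B total after 2 periods: 34909
Difference B − A = 34909 − 34486 = 423

423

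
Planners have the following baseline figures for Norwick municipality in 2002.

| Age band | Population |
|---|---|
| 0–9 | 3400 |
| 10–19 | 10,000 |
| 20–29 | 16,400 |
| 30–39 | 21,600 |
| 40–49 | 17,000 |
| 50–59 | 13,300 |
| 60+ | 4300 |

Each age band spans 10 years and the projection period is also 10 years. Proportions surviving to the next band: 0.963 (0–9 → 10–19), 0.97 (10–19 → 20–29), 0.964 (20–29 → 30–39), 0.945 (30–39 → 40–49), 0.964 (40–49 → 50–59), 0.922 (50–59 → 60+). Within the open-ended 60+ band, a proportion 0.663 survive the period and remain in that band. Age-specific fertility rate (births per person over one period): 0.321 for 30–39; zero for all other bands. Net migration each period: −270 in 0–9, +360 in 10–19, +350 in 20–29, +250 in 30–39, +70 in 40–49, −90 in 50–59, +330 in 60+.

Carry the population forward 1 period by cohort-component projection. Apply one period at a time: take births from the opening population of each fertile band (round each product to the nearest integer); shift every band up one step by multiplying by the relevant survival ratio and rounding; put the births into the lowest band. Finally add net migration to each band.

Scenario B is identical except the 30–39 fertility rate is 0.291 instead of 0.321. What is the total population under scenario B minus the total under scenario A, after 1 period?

After projecting period 1:
Births: 21600 * 0.321 = 6934
10–19: 3400 * 0.963 = 3274
20–29: 10000 * 0.97 = 9700
30–39: 16400 * 0.964 = 15810
40–49: 21600 * 0.945 = 20412
50–59: 17000 * 0.964 = 16388
60+: 13300 * 0.922 + 4300 * 0.663 = 12263 + 2851 = 15114
Net migration: 0–9 − 270 → 6664; 10–19 + 360 → 3634; 20–29 + 350 → 10050; 30–39 + 250 → 16060; 40–49 + 70 → 20482; 50–59 − 90 → 16298; 60+ + 330 → 15444
End of period: [6664, 3634, 10050, 16060, 20482, 16298, 15444]
Scenario A total after 1 period: 88632
Scenario B projection —
After projecting period 1:
Births: 21600 * 0.291 = 6286
10–19: 3400 * 0.963 = 3274
20–29: 10000 * 0.97 = 9700
30–39: 16400 * 0.964 = 15810
40–49: 21600 * 0.945 = 20412
50–59: 17000 * 0.964 = 16388
60+: 13300 * 0.922 + 4300 * 0.663 = 12263 + 2851 = 15114
Net migration: 0–9 − 270 → 6016; 10–19 + 360 → 3634; 20–29 + 350 → 10050; 30–39 + 250 → 16060; 40–49 + 70 → 20482; 50–59 − 90 → 16298; 60+ + 330 → 15444
End of period: [6016, 3634, 10050, 16060, 20482, 16298, 15444]
Scenario B total after 1 period: 87984
Difference B − A = 87984 − 88632 = -648

-648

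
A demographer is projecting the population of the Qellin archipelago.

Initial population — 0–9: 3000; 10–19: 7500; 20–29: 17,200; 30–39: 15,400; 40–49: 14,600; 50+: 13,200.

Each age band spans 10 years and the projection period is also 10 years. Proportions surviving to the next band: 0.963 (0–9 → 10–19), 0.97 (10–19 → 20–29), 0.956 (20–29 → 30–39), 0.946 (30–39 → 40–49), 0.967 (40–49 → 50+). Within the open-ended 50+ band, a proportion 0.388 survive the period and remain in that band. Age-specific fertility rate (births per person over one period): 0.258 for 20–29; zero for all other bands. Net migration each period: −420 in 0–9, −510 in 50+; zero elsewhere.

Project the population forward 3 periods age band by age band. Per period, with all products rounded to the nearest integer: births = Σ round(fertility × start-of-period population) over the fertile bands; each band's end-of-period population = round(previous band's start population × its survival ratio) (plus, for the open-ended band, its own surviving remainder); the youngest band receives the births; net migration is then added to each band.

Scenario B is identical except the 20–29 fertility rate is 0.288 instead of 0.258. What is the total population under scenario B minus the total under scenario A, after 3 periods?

Period 1:
Births: 17200 * 0.258 = 4438
10–19: 3000 * 0.963 = 2889
20–29: 7500 * 0.97 = 7275
30–39: 17200 * 0.956 = 16443
40–49: 15400 * 0.946 = 14568
50+: 14600 * 0.967 + 13200 * 0.388 = 14118 + 5122 = 19240
Net migration: 0–9 − 420 → 4018; 50+ − 510 → 18730
Giving 4018 / 2889 / 7275 / 16443 / 14568 / 18730.
Period 2:
Births: 7275 * 0.258 = 1877
10–19: 4018 * 0.963 = 3869
20–29: 2889 * 0.97 = 2802
30–39: 7275 * 0.956 = 6955
40–49: 16443 * 0.946 = 15555
50+: 14568 * 0.967 + 18730 * 0.388 = 14087 + 7267 = 21354
Net migration: 0–9 − 420 → 1457; 50+ − 510 → 20844
Giving 1457 / 3869 / 2802 / 6955 / 15555 / 20844.
Period 3:
Births: 2802 * 0.258 = 723
10–19: 1457 * 0.963 = 1403
20–29: 3869 * 0.97 = 3753
30–39: 2802 * 0.956 = 2679
40–49: 6955 * 0.946 = 6579
50+: 15555 * 0.967 + 20844 * 0.388 = 15042 + 8087 = 23129
Net migration: 0–9 − 420 → 303; 50+ − 510 → 22619
Giving 303 / 1403 / 3753 / 2679 / 6579 / 22619.
Scenario A total after 3 periods: 37336
Scenario B projection —
Period 1:
Births: 17200 * 0.288 = 4954
10–19: 3000 * 0.963 = 2889
20–29: 7500 * 0.97 = 7275
30–39: 17200 * 0.956 = 16443
40–49: 15400 * 0.946 = 14568
50+: 14600 * 0.967 + 13200 * 0.388 = 14118 + 5122 = 19240
Net migration: 0–9 − 420 → 4534; 50+ − 510 → 18730
Giving 4534 / 2889 / 7275 / 16443 / 14568 / 18730.
Period 2:
Births: 7275 * 0.288 = 2095
10–19: 4534 * 0.963 = 4366
20–29: 2889 * 0.97 = 2802
30–39: 7275 * 0.956 = 6955
40–49: 16443 * 0.946 = 15555
50+: 14568 * 0.967 + 18730 * 0.388 = 14087 + 7267 = 21354
Net migration: 0–9 − 420 → 1675; 50+ − 510 → 20844
Giving 1675 / 4366 / 2802 / 6955 / 15555 / 20844.
Period 3:
Births: 2802 * 0.288 = 807
10–19: 1675 * 0.963 = 1613
20–29: 4366 * 0.97 = 4235
30–39: 2802 * 0.956 = 2679
40–49: 6955 * 0.946 = 6579
50+: 15555 * 0.967 + 20844 * 0.388 = 15042 + 8087 = 23129
Net migration: 0–9 − 420 → 387; 50+ − 510 → 22619
Giving 387 / 1613 / 4235 / 2679 / 6579 / 22619.
Scenario B total after 3 periods: 38112
Difference B − A = 38112 − 37336 = 776

776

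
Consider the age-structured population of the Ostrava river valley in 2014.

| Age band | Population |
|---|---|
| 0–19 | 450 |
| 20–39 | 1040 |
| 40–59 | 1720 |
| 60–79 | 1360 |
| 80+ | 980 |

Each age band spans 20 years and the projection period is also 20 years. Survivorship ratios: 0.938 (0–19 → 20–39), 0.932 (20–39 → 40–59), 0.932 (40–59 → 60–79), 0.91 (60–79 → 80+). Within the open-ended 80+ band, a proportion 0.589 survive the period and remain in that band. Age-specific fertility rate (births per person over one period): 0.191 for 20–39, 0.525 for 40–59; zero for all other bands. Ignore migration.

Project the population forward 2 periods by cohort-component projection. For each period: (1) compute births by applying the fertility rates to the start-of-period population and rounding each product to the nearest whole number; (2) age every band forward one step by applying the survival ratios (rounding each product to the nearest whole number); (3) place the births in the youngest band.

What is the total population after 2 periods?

5448

Period 1:
Births: 1040 × 0.191 = 199 ; 1720 × 0.525 = 903 — total 1102
20–39: 450 × 0.938 = 422
40–59: 1040 × 0.932 = 969
60–79: 1720 × 0.932 = 1603
80+: 1360 × 0.91 + 980 × 0.589 = 1238 + 577 = 1815
End of period: [1102, 422, 969, 1603, 1815]
Period 2:
Births: 422 × 0.191 = 81 ; 969 × 0.525 = 509 — total 590
20–39: 1102 × 0.938 = 1034
40–59: 422 × 0.932 = 393
60–79: 969 × 0.932 = 903
80+: 1603 × 0.91 + 1815 × 0.589 = 1459 + 1069 = 2528
End of period: [590, 1034, 393, 903, 2528]
Total after period 2: 590 + 1034 + 393 + 903 + 2528 = 5448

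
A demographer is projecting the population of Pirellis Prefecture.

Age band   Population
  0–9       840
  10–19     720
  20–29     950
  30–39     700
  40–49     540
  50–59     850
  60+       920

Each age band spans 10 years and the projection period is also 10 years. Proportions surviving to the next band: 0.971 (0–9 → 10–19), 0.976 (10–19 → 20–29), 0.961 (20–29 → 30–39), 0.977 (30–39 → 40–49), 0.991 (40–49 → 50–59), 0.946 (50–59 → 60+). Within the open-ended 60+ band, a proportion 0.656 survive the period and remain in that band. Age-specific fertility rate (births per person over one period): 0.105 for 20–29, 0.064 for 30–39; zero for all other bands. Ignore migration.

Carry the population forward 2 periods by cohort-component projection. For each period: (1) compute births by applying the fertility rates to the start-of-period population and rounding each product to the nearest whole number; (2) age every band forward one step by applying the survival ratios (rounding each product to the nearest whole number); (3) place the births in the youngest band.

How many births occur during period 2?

Call the groups 1 to 7, youngest first.
[period 1]
Births: 950 × 0.105 = 100 ; 700 × 0.064 = 45 → 145
Group 2: 840 × 0.971 = 816
Group 3: 720 × 0.976 = 703
Group 4: 950 × 0.961 = 913
Group 5: 700 × 0.977 = 684
Group 6: 540 × 0.991 = 535
Group 7: 850 × 0.946 + 920 × 0.656 = 804 + 604 = 1408
End of period: [145, 816, 703, 913, 684, 535, 1408]
[period 2]
Births: 703 × 0.105 = 74 ; 913 × 0.064 = 58 → 132
Group 2: 145 × 0.971 = 141
Group 3: 816 × 0.976 = 796
Group 4: 703 × 0.961 = 676
Group 5: 913 × 0.977 = 892
Group 6: 684 × 0.991 = 678
Group 7: 535 × 0.946 + 1408 × 0.656 = 506 + 924 = 1430
End of period: [132, 141, 796, 676, 892, 678, 1430]

132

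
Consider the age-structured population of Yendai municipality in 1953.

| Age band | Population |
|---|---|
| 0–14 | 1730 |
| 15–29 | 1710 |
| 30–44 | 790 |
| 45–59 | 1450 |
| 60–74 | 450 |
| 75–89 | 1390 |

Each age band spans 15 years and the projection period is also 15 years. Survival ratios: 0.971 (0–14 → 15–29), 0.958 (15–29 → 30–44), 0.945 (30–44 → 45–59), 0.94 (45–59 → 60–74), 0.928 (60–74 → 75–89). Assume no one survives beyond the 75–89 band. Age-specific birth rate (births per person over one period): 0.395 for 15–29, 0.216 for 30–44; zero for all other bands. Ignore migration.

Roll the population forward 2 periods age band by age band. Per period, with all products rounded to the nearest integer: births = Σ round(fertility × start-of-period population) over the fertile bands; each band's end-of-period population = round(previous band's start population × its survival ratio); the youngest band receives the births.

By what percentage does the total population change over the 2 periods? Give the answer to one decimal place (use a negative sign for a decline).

-7.4

— Period 1 —
Births: 1710 * 0.395 = 675, 790 * 0.216 = 171 — total 846
15–29: 1730 * 0.971 = 1680
30–44: 1710 * 0.958 = 1638
45–59: 790 * 0.945 = 747
60–74: 1450 * 0.94 = 1363
75–89: 450 * 0.928 = 418
→ [846, 1680, 1638, 747, 1363, 418]
— Period 2 —
Births: 1680 * 0.395 = 664, 1638 * 0.216 = 354 — total 1018
15–29: 846 * 0.971 = 821
30–44: 1680 * 0.958 = 1609
45–59: 1638 * 0.945 = 1548
60–74: 747 * 0.94 = 702
75–89: 1363 * 0.928 = 1265
→ [1018, 821, 1609, 1548, 702, 1265]
Total: 7520 → 6963; change = -557; percentage change = -7.4%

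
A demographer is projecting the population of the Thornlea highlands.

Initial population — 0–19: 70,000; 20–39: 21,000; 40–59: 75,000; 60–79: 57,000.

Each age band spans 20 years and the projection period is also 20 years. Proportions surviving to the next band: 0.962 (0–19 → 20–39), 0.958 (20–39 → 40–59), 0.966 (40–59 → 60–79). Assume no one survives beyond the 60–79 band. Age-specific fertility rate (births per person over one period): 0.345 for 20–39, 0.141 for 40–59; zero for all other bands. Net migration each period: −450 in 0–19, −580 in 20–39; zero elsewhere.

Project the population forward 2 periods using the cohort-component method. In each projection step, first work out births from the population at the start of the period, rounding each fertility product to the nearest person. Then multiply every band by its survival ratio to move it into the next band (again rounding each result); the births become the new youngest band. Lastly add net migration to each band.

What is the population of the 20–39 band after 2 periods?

16130

After projecting period 1:
Births: 21000 × 0.345 = 7245 ; 75000 × 0.141 = 10575 ⇒ total 17820
20–39: 70000 × 0.962 = 67340
40–59: 21000 × 0.958 = 20118
60–79: 75000 × 0.966 = 72450
Net migration: 0–19 − 450 → 17370; 20–39 − 580 → 66760
Population now: 0–19=17370, 20–39=66760, 40–59=20118, 60–79=72450
After projecting period 2:
Births: 66760 × 0.345 = 23032 ; 20118 × 0.141 = 2837 ⇒ total 25869
20–39: 17370 × 0.962 = 16710
40–59: 66760 × 0.958 = 63956
60–79: 20118 × 0.966 = 19434
Net migration: 0–19 − 450 → 25419; 20–39 − 580 → 16130
Population now: 0–19=25419, 20–39=16130, 40–59=63956, 60–79=19434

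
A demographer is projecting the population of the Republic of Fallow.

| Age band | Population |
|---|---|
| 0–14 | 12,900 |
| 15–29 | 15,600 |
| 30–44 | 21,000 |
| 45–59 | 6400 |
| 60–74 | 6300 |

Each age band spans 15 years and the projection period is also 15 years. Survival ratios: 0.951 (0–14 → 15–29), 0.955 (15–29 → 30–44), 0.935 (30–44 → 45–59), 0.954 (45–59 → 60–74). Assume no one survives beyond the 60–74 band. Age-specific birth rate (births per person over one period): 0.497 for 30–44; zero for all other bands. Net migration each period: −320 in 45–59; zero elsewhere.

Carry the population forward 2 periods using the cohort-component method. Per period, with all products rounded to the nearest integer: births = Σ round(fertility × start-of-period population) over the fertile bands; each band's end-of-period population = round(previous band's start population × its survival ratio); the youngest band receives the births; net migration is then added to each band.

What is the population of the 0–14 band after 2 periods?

(Groups numbered youngest = 1 to oldest = 5.)
Period 1.
Births: 21000 × 0.497 = 10437
Group 2: 12900 × 0.951 = 12268
Group 3: 15600 × 0.955 = 14898
Group 4: 21000 × 0.935 = 19635
Group 5: 6400 × 0.954 = 6106
Net migration: Group 4 − 320 → 19315
Population now: 0–14=10437, 15–29=12268, 30–44=14898, 45–59=19315, 60–74=6106
Period 2.
Births: 14898 × 0.497 = 7404
Group 2: 10437 × 0.951 = 9926
Group 3: 12268 × 0.955 = 11716
Group 4: 14898 × 0.935 = 13930
Group 5: 19315 × 0.954 = 18427
Net migration: Group 4 − 320 → 13610
Population now: 0–14=7404, 15–29=9926, 30–44=11716, 45–59=13610, 60–74=18427

7404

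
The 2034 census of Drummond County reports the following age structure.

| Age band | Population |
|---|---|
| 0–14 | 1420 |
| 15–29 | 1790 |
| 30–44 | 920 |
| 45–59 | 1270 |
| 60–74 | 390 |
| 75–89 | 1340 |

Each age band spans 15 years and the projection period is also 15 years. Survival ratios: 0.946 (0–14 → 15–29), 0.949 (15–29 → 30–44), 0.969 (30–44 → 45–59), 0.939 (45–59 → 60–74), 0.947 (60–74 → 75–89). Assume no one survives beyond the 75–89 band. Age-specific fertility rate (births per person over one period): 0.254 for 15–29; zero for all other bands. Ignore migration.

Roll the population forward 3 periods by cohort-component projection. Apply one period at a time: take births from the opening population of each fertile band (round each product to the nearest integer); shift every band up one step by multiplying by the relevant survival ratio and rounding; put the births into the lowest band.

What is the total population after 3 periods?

Period 1:
Births: 1790 × 0.254 = 455
15–29: 1420 × 0.946 = 1343
30–44: 1790 × 0.949 = 1699
45–59: 920 × 0.969 = 891
60–74: 1270 × 0.939 = 1193
75–89: 390 × 0.947 = 369
Population now: 0–14=455, 15–29=1343, 30–44=1699, 45–59=891, 60–74=1193, 75–89=369
Period 2:
Births: 1343 × 0.254 = 341
15–29: 455 × 0.946 = 430
30–44: 1343 × 0.949 = 1275
45–59: 1699 × 0.969 = 1646
60–74: 891 × 0.939 = 837
75–89: 1193 × 0.947 = 1130
Population now: 0–14=341, 15–29=430, 30–44=1275, 45–59=1646, 60–74=837, 75–89=1130
Period 3:
Births: 430 × 0.254 = 109
15–29: 341 × 0.946 = 323
30–44: 430 × 0.949 = 408
45–59: 1275 × 0.969 = 1235
60–74: 1646 × 0.939 = 1546
75–89: 837 × 0.947 = 793
Population now: 0–14=109, 15–29=323, 30–44=408, 45–59=1235, 60–74=1546, 75–89=793
Total after period 3: 109 + 323 + 408 + 1235 + 1546 + 793 = 4414

4414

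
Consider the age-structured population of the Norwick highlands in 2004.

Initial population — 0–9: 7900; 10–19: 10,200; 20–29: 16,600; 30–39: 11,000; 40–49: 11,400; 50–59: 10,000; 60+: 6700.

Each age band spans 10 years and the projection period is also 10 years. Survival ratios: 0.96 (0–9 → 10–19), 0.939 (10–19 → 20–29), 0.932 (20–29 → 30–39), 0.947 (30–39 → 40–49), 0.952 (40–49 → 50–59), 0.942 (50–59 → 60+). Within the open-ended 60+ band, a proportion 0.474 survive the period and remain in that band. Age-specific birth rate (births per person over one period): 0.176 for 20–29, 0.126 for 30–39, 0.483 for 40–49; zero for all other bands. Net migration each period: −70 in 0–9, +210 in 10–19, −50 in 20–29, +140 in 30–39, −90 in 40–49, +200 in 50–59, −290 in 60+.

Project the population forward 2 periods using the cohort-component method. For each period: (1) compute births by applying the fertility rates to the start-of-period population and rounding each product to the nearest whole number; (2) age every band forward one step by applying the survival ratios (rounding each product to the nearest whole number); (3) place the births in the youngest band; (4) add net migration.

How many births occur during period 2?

8632

Let band 1 be 0–9 through band 7 = 60+.
After projecting period 1:
Births: 16600 * 0.176 = 2922  |  11000 * 0.126 = 1386  |  11400 * 0.483 = 5506 — total 9814
Band 2: 7900 * 0.96 = 7584
Band 3: 10200 * 0.939 = 9578
Band 4: 16600 * 0.932 = 15471
Band 5: 11000 * 0.947 = 10417
Band 6: 11400 * 0.952 = 10853
Band 7: 10000 * 0.942 + 6700 * 0.474 = 9420 + 3176 = 12596
Net migration: Band 1 − 70 → 9744; Band 2 + 210 → 7794; Band 3 − 50 → 9528; Band 4 + 140 → 15611; Band 5 − 90 → 10327; Band 6 + 200 → 11053; Band 7 − 290 → 12306
End of period: [9744, 7794, 9528, 15611, 10327, 11053, 12306]
After projecting period 2:
Births: 9528 * 0.176 = 1677  |  15611 * 0.126 = 1967  |  10327 * 0.483 = 4988 — total 8632
Band 2: 9744 * 0.96 = 9354
Band 3: 7794 * 0.939 = 7319
Band 4: 9528 * 0.932 = 8880
Band 5: 15611 * 0.947 = 14784
Band 6: 10327 * 0.952 = 9831
Band 7: 11053 * 0.942 + 12306 * 0.474 = 10412 + 5833 = 16245
Net migration: Band 1 − 70 → 8562; Band 2 + 210 → 9564; Band 3 − 50 → 7269; Band 4 + 140 → 9020; Band 5 − 90 → 14694; Band 6 + 200 → 10031; Band 7 − 290 → 15955
End of period: [8562, 9564, 7269, 9020, 14694, 10031, 15955]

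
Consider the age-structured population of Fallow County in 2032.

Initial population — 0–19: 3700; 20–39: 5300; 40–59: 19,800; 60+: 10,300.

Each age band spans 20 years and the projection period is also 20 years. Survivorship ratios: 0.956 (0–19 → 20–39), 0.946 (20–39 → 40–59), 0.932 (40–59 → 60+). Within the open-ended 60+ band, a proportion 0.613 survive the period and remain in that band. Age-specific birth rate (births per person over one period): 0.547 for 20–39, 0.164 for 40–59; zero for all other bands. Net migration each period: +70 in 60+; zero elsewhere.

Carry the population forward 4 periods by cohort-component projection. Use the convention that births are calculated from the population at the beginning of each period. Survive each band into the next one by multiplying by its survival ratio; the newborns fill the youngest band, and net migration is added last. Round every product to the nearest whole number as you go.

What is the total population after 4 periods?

23154

Numbering the bands 1..4 from youngest to oldest:
After projecting period 1:
Births: 5300 × 0.547 = 2899 ; 19800 × 0.164 = 3247 → total 6146
Band 2: 3700 × 0.956 = 3537
Band 3: 5300 × 0.946 = 5014
Band 4: 19800 × 0.932 + 10300 × 0.613 = 18454 + 6314 = 24768
Net migration: Band 4 + 70 → 24838
End of period: [6146, 3537, 5014, 24838]
After projecting period 2:
Births: 3537 × 0.547 = 1935 ; 5014 × 0.164 = 822 → total 2757
Band 2: 6146 × 0.956 = 5876
Band 3: 3537 × 0.946 = 3346
Band 4: 5014 × 0.932 + 24838 × 0.613 = 4673 + 15226 = 19899
Net migration: Band 4 + 70 → 19969
End of period: [2757, 5876, 3346, 19969]
After projecting period 3:
Births: 5876 × 0.547 = 3214 ; 3346 × 0.164 = 549 → total 3763
Band 2: 2757 × 0.956 = 2636
Band 3: 5876 × 0.946 = 5559
Band 4: 3346 × 0.932 + 19969 × 0.613 = 3118 + 12241 = 15359
Net migration: Band 4 + 70 → 15429
End of period: [3763, 2636, 5559, 15429]
After projecting period 4:
Births: 2636 × 0.547 = 1442 ; 5559 × 0.164 = 912 → total 2354
Band 2: 3763 × 0.956 = 3597
Band 3: 2636 × 0.946 = 2494
Band 4: 5559 × 0.932 + 15429 × 0.613 = 5181 + 9458 = 14639
Net migration: Band 4 + 70 → 14709
End of period: [2354, 3597, 2494, 14709]
Total after period 4: 2354 + 3597 + 2494 + 14709 = 23154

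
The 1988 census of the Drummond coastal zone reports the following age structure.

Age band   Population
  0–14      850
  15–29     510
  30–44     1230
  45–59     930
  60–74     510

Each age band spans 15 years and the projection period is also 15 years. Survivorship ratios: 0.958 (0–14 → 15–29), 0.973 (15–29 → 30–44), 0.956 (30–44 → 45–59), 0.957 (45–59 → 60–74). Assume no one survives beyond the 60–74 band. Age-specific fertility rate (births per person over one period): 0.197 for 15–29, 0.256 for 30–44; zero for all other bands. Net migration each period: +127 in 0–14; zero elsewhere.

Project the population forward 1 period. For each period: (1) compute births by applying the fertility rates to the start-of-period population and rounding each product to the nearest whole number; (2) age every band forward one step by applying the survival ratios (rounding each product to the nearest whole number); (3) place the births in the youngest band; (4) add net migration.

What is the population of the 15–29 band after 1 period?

814

Period 1.
Births: 510 × 0.197 = 100  |  1230 × 0.256 = 315 → total 415
15–29: 850 × 0.958 = 814
30–44: 510 × 0.973 = 496
45–59: 1230 × 0.956 = 1176
60–74: 930 × 0.957 = 890
Net migration: 0–14 + 127 → 542
Population now: 0–14=542, 15–29=814, 30–44=496, 45–59=1176, 60–74=890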